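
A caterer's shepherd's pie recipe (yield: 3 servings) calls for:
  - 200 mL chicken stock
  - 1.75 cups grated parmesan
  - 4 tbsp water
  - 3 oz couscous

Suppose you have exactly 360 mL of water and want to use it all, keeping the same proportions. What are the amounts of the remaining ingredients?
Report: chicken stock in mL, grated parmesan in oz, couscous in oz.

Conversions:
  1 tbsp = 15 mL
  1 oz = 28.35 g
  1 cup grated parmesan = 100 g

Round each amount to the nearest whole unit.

The original recipe has 60 mL of water, so the scaling factor is 360 ÷ 60 = 6.
chicken stock: 200 mL × 6 = 1200 mL
grated parmesan: 1.75 cup × 6 × 100 g/cup ÷ 28.35 g/oz ≈ 37 oz
couscous: 3 oz × 6 = 18 oz

chicken stock: 1200 mL; grated parmesan: 37 oz; couscous: 18 oz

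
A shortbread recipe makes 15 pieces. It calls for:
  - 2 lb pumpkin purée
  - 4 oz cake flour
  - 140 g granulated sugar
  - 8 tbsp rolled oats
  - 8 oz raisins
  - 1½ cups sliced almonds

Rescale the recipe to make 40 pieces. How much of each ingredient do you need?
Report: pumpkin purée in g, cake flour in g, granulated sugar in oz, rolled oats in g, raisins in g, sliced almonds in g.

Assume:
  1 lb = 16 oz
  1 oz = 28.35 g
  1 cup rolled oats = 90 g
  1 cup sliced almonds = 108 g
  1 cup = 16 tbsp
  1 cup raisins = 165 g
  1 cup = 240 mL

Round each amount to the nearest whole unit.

Scaling factor: 40/15 = 8/3.
pumpkin purée: 2 lb × 8/3 × 16 oz/lb × 28.35 g/oz ≈ 2419 g
cake flour: 4 oz × 8/3 × 28.35 g/oz ≈ 302 g
granulated sugar: 140 g × 8/3 ÷ 28.35 g/oz ≈ 13 oz
rolled oats: 8 tbsp × 8/3 ÷ 16 tbsp/cup × 90 g/cup = 120 g
raisins: 8 oz × 8/3 × 28.35 g/oz ≈ 605 g
sliced almonds: 1.5 cup × 8/3 × 108 g/cup = 432 g

pumpkin purée: 2419 g; cake flour: 302 g; granulated sugar: 13 oz; rolled oats: 120 g; raisins: 605 g; sliced almonds: 432 g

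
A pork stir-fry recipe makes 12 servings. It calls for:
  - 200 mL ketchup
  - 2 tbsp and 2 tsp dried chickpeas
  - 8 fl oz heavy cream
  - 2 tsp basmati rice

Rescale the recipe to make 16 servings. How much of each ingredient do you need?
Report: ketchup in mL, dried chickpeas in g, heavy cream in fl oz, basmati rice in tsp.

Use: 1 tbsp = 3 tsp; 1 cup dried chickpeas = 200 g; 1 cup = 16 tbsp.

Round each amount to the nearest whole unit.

Scaling factor: 16/12 = 4/3.
ketchup: 200 mL × 4/3 ≈ 267 mL
dried chickpeas: (2 tbsp + 2 tsp = 8/3 tbsp) × 4/3 ÷ 16 tbsp/cup × 200 g/cup ≈ 44 g
heavy cream: 8 fl oz × 4/3 ≈ 11 fl oz
basmati rice: 2 tsp × 4/3 ≈ 3 tsp

ketchup: 267 mL; dried chickpeas: 44 g; heavy cream: 11 fl oz; basmati rice: 3 tsp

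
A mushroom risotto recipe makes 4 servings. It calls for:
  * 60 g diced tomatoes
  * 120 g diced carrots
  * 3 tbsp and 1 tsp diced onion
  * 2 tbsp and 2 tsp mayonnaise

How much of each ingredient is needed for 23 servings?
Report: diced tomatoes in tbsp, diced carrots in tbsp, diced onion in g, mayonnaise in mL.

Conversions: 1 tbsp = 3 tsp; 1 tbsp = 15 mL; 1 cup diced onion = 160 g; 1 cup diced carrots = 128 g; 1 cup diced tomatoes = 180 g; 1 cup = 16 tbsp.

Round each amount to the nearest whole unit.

Scaling factor: 23/4 = 5.75.
diced tomatoes: 60 g × 23/4 ÷ 180 g/cup × 16 tbsp/cup ≈ 31 tbsp
diced carrots: 120 g × 23/4 ÷ 128 g/cup × 16 tbsp/cup ≈ 86 tbsp
diced onion: (3 tbsp + 1 tsp = 10/3 tbsp) × 23/4 ÷ 16 tbsp/cup × 160 g/cup ≈ 192 g
mayonnaise: (2 tbsp + 2 tsp = 8/3 tbsp) × 23/4 × 15 mL/tbsp = 230 mL

diced tomatoes: 31 tbsp; diced carrots: 86 tbsp; diced onion: 192 g; mayonnaise: 230 mL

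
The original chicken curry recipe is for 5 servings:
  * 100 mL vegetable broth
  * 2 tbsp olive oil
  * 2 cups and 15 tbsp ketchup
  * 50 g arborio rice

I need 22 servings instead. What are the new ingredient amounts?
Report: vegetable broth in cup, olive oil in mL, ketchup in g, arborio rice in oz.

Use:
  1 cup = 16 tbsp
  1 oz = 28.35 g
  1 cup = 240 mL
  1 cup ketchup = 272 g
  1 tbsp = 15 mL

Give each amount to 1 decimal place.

vegetable broth: 1.8 cup; olive oil: 132.0 mL; ketchup: 3515.6 g; arborio rice: 7.8 oz

Scaling factor: 22/5 = 4.4.
vegetable broth: 100 mL × 22/5 ÷ 240 mL/cup ≈ 1.8 cup
olive oil: 2 tbsp × 22/5 × 15 mL/tbsp = 132.0 mL
ketchup: (2 cup + 15 tbsp = 2.9375 cup) × 22/5 × 272 g/cup = 3515.6 g
arborio rice: 50 g × 22/5 ÷ 28.35 g/oz ≈ 7.8 oz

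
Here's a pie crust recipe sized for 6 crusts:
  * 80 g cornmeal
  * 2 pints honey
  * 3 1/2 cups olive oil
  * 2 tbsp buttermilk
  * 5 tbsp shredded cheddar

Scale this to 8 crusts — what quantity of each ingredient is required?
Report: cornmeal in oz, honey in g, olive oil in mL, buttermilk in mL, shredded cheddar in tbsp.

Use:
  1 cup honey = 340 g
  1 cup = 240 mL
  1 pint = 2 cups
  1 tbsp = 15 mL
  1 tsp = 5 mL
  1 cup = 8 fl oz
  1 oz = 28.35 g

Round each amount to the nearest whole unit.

cornmeal: 4 oz; honey: 1813 g; olive oil: 1120 mL; buttermilk: 40 mL; shredded cheddar: 7 tbsp

Scaling factor: 8/6 = 4/3.
cornmeal: 80 g × 4/3 ÷ 28.35 g/oz ≈ 4 oz
honey: 2 pint × 4/3 × 2 cup/pint × 340 g/cup ≈ 1813 g
olive oil: 3.5 cup × 4/3 × 240 mL/cup = 1120 mL
buttermilk: 2 tbsp × 4/3 × 15 mL/tbsp = 40 mL
shredded cheddar: 5 tbsp × 4/3 ≈ 7 tbsp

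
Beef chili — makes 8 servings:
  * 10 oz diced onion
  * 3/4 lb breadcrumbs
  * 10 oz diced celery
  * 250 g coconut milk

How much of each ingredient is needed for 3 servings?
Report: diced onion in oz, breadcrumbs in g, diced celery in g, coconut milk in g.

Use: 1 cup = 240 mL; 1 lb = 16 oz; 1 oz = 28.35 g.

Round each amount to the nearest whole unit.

diced onion: 4 oz; breadcrumbs: 128 g; diced celery: 106 g; coconut milk: 94 g

Scaling factor: 3/8 = 0.375.
diced onion: 10 oz × 3/8 ≈ 4 oz
breadcrumbs: 0.75 lb × 3/8 × 16 oz/lb × 28.35 g/oz ≈ 128 g
diced celery: 10 oz × 3/8 × 28.35 g/oz ≈ 106 g
coconut milk: 250 g × 3/8 ≈ 94 g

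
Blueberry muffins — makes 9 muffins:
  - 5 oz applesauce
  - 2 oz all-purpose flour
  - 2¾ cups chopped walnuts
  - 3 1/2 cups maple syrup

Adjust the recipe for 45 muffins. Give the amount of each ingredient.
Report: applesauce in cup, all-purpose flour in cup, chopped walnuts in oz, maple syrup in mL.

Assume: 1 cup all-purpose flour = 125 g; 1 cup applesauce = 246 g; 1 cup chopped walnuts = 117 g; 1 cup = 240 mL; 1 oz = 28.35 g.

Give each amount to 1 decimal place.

applesauce: 2.9 cup; all-purpose flour: 2.3 cup; chopped walnuts: 56.7 oz; maple syrup: 4200.0 mL

Scaling factor: 45/9 = 5.
applesauce: 5 oz × 5 × 28.35 g/oz ÷ 246 g/cup ≈ 2.9 cup
all-purpose flour: 2 oz × 5 × 28.35 g/oz ÷ 125 g/cup ≈ 2.3 cup
chopped walnuts: 2.75 cup × 5 × 117 g/cup ÷ 28.35 g/oz ≈ 56.7 oz
maple syrup: 3.5 cup × 5 × 240 mL/cup = 4200.0 mL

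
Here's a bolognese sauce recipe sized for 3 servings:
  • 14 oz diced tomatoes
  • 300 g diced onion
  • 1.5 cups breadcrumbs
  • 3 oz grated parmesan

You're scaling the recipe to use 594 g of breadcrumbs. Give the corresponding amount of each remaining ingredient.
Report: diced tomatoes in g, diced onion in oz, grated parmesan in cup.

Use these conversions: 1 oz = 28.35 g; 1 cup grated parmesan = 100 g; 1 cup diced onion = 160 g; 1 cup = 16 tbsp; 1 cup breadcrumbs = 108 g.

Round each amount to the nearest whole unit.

The original recipe has 162 g of breadcrumbs, so the scaling factor is 594 ÷ 162 = 11/3.
diced tomatoes: 14 oz × 11/3 × 28.35 g/oz ≈ 1455 g
diced onion: 300 g × 11/3 ÷ 28.35 g/oz ≈ 39 oz
grated parmesan: 3 oz × 11/3 × 28.35 g/oz ÷ 100 g/cup ≈ 3 cup

diced tomatoes: 1455 g; diced onion: 39 oz; grated parmesan: 3 cup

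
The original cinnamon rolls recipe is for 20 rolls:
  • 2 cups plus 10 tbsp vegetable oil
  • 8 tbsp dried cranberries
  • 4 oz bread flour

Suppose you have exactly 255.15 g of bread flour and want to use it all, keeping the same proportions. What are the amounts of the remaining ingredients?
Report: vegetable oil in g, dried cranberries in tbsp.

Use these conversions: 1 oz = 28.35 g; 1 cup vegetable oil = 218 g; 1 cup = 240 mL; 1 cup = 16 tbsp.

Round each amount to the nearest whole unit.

vegetable oil: 1288 g; dried cranberries: 18 tbsp

The original recipe has 113.4 g of bread flour, so the scaling factor is 255.15 ÷ 113.4 = 9/4 = 2.25.
vegetable oil: (2 cup + 10 tbsp = 2.625 cup) × 9/4 × 218 g/cup ≈ 1288 g
dried cranberries: 8 tbsp × 9/4 = 18 tbsp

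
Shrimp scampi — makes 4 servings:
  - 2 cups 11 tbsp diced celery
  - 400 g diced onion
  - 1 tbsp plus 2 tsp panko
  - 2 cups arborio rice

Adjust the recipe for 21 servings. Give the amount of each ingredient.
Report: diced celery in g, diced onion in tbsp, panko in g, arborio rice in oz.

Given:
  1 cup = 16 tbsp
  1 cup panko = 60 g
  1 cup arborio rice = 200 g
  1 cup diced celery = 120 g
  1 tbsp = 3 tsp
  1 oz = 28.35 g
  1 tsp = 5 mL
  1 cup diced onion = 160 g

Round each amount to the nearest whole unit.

diced celery: 1693 g; diced onion: 210 tbsp; panko: 33 g; arborio rice: 74 oz

Scaling factor: 21/4 = 5.25.
diced celery: (2 cup + 11 tbsp = 2.6875 cup) × 21/4 × 120 g/cup ≈ 1693 g
diced onion: 400 g × 21/4 ÷ 160 g/cup × 16 tbsp/cup = 210 tbsp
panko: (1 tbsp + 2 tsp = 5/3 tbsp) × 21/4 ÷ 16 tbsp/cup × 60 g/cup ≈ 33 g
arborio rice: 2 cup × 21/4 × 200 g/cup ÷ 28.35 g/oz ≈ 74 oz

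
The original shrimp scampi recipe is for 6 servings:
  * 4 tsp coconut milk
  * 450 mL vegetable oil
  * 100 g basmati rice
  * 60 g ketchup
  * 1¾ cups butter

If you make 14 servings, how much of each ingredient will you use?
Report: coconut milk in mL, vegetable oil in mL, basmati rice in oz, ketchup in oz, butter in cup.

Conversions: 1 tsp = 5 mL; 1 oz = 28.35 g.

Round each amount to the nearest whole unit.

coconut milk: 47 mL; vegetable oil: 1050 mL; basmati rice: 8 oz; ketchup: 5 oz; butter: 4 cup

Scaling factor: 14/6 = 7/3.
coconut milk: 4 tsp × 7/3 × 5 mL/tsp ≈ 47 mL
vegetable oil: 450 mL × 7/3 = 1050 mL
basmati rice: 100 g × 7/3 ÷ 28.35 g/oz ≈ 8 oz
ketchup: 60 g × 7/3 ÷ 28.35 g/oz ≈ 5 oz
butter: 1.75 cup × 7/3 ≈ 4 cup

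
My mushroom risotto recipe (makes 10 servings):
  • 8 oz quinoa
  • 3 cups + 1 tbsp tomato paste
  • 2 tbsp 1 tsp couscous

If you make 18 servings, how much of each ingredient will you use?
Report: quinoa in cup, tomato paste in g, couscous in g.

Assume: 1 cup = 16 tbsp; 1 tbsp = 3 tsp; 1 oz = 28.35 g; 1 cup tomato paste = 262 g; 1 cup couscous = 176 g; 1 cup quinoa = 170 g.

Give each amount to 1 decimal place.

quinoa: 2.4 cup; tomato paste: 1444.3 g; couscous: 46.2 g

Scaling factor: 18/10 = 9/5 = 1.8.
quinoa: 8 oz × 9/5 × 28.35 g/oz ÷ 170 g/cup ≈ 2.4 cup
tomato paste: (3 cup + 1 tbsp = 3.0625 cup) × 9/5 × 262 g/cup ≈ 1444.3 g
couscous: (2 tbsp + 1 tsp = 7/3 tbsp) × 9/5 ÷ 16 tbsp/cup × 176 g/cup = 46.2 g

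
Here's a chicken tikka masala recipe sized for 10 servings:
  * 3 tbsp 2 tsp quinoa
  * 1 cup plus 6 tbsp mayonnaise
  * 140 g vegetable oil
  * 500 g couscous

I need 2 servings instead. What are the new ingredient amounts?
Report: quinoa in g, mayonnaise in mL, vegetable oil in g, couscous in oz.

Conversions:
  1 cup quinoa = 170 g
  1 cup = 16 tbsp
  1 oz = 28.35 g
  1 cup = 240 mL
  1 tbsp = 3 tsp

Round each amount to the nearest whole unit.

Scaling factor: 2/10 = 1/5 = 0.2.
quinoa: (3 tbsp + 2 tsp = 11/3 tbsp) × 1/5 ÷ 16 tbsp/cup × 170 g/cup ≈ 8 g
mayonnaise: (1 cup + 6 tbsp = 1.375 cup) × 1/5 × 240 mL/cup = 66 mL
vegetable oil: 140 g × 1/5 = 28 g
couscous: 500 g × 1/5 ÷ 28.35 g/oz ≈ 4 oz

quinoa: 8 g; mayonnaise: 66 mL; vegetable oil: 28 g; couscous: 4 oz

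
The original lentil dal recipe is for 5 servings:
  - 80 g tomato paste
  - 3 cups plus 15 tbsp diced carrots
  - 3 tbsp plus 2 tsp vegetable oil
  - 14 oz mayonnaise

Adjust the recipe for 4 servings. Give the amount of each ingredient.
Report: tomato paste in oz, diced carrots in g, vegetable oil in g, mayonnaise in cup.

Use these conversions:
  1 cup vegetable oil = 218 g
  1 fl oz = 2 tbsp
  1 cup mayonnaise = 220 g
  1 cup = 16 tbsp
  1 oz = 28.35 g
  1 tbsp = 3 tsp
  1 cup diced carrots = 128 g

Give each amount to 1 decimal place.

Scaling factor: 4/5 = 0.8.
tomato paste: 80 g × 4/5 ÷ 28.35 g/oz ≈ 2.3 oz
diced carrots: (3 cup + 15 tbsp = 3.9375 cup) × 4/5 × 128 g/cup = 403.2 g
vegetable oil: (3 tbsp + 2 tsp = 11/3 tbsp) × 4/5 ÷ 16 tbsp/cup × 218 g/cup ≈ 40.0 g
mayonnaise: 14 oz × 4/5 × 28.35 g/oz ÷ 220 g/cup ≈ 1.4 cup

tomato paste: 2.3 oz; diced carrots: 403.2 g; vegetable oil: 40.0 g; mayonnaise: 1.4 cup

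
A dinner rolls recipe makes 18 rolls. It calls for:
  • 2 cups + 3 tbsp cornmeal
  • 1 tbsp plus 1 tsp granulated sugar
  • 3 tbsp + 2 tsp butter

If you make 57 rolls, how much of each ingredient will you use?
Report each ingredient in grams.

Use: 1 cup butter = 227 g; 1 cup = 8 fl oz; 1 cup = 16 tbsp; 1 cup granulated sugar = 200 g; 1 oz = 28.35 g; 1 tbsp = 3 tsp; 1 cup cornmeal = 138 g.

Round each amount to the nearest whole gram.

cornmeal: 956 g; granulated sugar: 53 g; butter: 165 g

Scaling factor: 57/18 = 19/6.
cornmeal: (2 cup + 3 tbsp = 2.1875 cup) × 19/6 × 138 g/cup ≈ 956 g
granulated sugar: (1 tbsp + 1 tsp = 4/3 tbsp) × 19/6 ÷ 16 tbsp/cup × 200 g/cup ≈ 53 g
butter: (3 tbsp + 2 tsp = 11/3 tbsp) × 19/6 ÷ 16 tbsp/cup × 227 g/cup ≈ 165 g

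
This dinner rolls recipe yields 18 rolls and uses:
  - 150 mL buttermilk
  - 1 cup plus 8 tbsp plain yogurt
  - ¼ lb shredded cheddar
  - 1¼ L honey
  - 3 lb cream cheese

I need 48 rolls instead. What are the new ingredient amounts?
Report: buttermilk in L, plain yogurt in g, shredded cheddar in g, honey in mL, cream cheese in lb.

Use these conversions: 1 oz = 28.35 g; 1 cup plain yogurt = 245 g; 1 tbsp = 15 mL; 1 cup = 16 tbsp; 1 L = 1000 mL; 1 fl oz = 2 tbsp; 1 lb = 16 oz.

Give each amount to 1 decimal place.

buttermilk: 0.4 L; plain yogurt: 980.0 g; shredded cheddar: 302.4 g; honey: 3333.3 mL; cream cheese: 8.0 lb

Scaling factor: 48/18 = 8/3.
buttermilk: 150 mL × 8/3 ÷ 1000 mL/L = 0.4 L
plain yogurt: (1 cup + 8 tbsp = 1.5 cup) × 8/3 × 245 g/cup = 980.0 g
shredded cheddar: 0.25 lb × 8/3 × 16 oz/lb × 28.35 g/oz = 302.4 g
honey: 1.25 L × 8/3 × 1000 mL/L ≈ 3333.3 mL
cream cheese: 3 lb × 8/3 = 8.0 lb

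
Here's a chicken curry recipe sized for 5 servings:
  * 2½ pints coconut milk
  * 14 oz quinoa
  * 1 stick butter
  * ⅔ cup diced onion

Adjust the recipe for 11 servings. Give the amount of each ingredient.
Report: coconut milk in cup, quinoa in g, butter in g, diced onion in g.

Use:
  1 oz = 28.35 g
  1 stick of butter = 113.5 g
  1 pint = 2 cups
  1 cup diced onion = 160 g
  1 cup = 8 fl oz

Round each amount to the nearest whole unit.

coconut milk: 11 cup; quinoa: 873 g; butter: 250 g; diced onion: 235 g

Scaling factor: 11/5 = 2.2.
coconut milk: 2.5 pint × 11/5 × 2 cup/pint = 11 cup
quinoa: 14 oz × 11/5 × 28.35 g/oz ≈ 873 g
butter: 1 stick × 11/5 × 113.5 g/stick ≈ 250 g
diced onion: 2/3 cup × 11/5 × 160 g/cup ≈ 235 g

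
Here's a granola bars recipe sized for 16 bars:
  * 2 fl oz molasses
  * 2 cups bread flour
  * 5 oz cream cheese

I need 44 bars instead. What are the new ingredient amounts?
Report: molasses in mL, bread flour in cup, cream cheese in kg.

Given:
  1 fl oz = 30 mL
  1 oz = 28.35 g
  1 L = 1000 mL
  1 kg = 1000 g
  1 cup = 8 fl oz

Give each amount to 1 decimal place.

molasses: 165.0 mL; bread flour: 5.5 cup; cream cheese: 0.4 kg

Scaling factor: 44/16 = 11/4 = 2.75.
molasses: 2 fl oz × 11/4 × 30 mL/fl oz = 165.0 mL
bread flour: 2 cup × 11/4 = 5.5 cup
cream cheese: 5 oz × 11/4 × 28.35 g/oz ÷ 1000 g/kg ≈ 0.4 kg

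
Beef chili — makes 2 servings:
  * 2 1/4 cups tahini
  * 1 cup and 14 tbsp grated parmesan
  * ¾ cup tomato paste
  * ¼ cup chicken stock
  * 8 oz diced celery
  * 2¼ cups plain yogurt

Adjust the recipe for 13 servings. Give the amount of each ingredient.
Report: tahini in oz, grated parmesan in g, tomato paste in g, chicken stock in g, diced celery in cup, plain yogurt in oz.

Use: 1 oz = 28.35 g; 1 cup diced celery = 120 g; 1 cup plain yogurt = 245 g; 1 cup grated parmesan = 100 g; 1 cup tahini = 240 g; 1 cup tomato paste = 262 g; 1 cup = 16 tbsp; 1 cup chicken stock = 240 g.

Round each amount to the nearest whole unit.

Scaling factor: 13/2 = 6.5.
tahini: 2.25 cup × 13/2 × 240 g/cup ÷ 28.35 g/oz ≈ 124 oz
grated parmesan: (1 cup + 14 tbsp = 1.875 cup) × 13/2 × 100 g/cup ≈ 1219 g
tomato paste: 0.75 cup × 13/2 × 262 g/cup ≈ 1277 g
chicken stock: 0.25 cup × 13/2 × 240 g/cup = 390 g
diced celery: 8 oz × 13/2 × 28.35 g/oz ÷ 120 g/cup ≈ 12 cup
plain yogurt: 2.25 cup × 13/2 × 245 g/cup ÷ 28.35 g/oz ≈ 126 oz

tahini: 124 oz; grated parmesan: 1219 g; tomato paste: 1277 g; chicken stock: 390 g; diced celery: 12 cup; plain yogurt: 126 oz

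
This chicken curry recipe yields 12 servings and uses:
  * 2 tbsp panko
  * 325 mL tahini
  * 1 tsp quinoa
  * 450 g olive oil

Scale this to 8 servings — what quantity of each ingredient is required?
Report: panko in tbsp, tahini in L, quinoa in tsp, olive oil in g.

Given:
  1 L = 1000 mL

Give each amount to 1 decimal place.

panko: 1.3 tbsp; tahini: 0.2 L; quinoa: 0.7 tsp; olive oil: 300.0 g

Scaling factor: 8/12 = 2/3.
panko: 2 tbsp × 2/3 ≈ 1.3 tbsp
tahini: 325 mL × 2/3 ÷ 1000 mL/L ≈ 0.2 L
quinoa: 1 tsp × 2/3 ≈ 0.7 tsp
olive oil: 450 g × 2/3 = 300.0 g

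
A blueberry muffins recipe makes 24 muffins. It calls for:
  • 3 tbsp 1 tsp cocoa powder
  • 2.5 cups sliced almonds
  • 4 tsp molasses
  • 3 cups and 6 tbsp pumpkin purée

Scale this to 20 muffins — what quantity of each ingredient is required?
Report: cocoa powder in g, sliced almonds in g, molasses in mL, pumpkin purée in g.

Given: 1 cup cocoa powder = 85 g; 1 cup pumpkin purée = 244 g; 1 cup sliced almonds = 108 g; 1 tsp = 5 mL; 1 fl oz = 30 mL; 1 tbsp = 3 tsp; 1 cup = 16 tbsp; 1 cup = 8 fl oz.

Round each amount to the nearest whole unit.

cocoa powder: 15 g; sliced almonds: 225 g; molasses: 17 mL; pumpkin purée: 686 g

Scaling factor: 20/24 = 5/6.
cocoa powder: (3 tbsp + 1 tsp = 10/3 tbsp) × 5/6 ÷ 16 tbsp/cup × 85 g/cup ≈ 15 g
sliced almonds: 2.5 cup × 5/6 × 108 g/cup = 225 g
molasses: 4 tsp × 5/6 × 5 mL/tsp ≈ 17 mL
pumpkin purée: (3 cup + 6 tbsp = 3.375 cup) × 5/6 × 244 g/cup ≈ 686 g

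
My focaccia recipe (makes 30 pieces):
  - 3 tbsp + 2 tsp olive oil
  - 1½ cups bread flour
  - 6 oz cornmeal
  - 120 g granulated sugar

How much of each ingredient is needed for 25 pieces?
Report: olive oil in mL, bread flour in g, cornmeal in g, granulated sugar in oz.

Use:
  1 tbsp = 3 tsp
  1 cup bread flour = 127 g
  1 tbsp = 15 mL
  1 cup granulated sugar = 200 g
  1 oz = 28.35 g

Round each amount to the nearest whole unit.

Scaling factor: 25/30 = 5/6.
olive oil: (3 tbsp + 2 tsp = 11/3 tbsp) × 5/6 × 15 mL/tbsp ≈ 46 mL
bread flour: 1.5 cup × 5/6 × 127 g/cup ≈ 159 g
cornmeal: 6 oz × 5/6 × 28.35 g/oz ≈ 142 g
granulated sugar: 120 g × 5/6 ÷ 28.35 g/oz ≈ 4 oz

olive oil: 46 mL; bread flour: 159 g; cornmeal: 142 g; granulated sugar: 4 oz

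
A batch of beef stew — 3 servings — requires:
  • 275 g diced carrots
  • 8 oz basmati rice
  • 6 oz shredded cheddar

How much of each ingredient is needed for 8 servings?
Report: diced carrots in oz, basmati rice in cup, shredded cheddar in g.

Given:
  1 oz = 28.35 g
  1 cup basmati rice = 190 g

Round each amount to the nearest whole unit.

diced carrots: 26 oz; basmati rice: 3 cup; shredded cheddar: 454 g

Scaling factor: 8/3.
diced carrots: 275 g × 8/3 ÷ 28.35 g/oz ≈ 26 oz
basmati rice: 8 oz × 8/3 × 28.35 g/oz ÷ 190 g/cup ≈ 3 cup
shredded cheddar: 6 oz × 8/3 × 28.35 g/oz ≈ 454 g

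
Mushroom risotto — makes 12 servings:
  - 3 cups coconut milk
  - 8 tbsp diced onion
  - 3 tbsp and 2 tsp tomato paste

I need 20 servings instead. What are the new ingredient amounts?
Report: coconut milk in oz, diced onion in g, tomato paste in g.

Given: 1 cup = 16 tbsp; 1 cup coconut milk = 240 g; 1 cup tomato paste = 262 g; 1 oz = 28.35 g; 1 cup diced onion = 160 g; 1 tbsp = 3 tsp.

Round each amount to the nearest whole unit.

coconut milk: 42 oz; diced onion: 133 g; tomato paste: 100 g

Scaling factor: 20/12 = 5/3.
coconut milk: 3 cup × 5/3 × 240 g/cup ÷ 28.35 g/oz ≈ 42 oz
diced onion: 8 tbsp × 5/3 ÷ 16 tbsp/cup × 160 g/cup ≈ 133 g
tomato paste: (3 tbsp + 2 tsp = 11/3 tbsp) × 5/3 ÷ 16 tbsp/cup × 262 g/cup ≈ 100 g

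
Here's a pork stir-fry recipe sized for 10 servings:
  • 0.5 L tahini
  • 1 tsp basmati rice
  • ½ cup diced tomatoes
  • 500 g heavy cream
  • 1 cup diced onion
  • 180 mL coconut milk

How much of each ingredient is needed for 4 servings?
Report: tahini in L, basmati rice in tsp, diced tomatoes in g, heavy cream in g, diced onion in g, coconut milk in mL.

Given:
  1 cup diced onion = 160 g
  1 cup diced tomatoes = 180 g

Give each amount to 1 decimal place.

tahini: 0.2 L; basmati rice: 0.4 tsp; diced tomatoes: 36.0 g; heavy cream: 200.0 g; diced onion: 64.0 g; coconut milk: 72.0 mL

Scaling factor: 4/10 = 2/5 = 0.4.
tahini: 0.5 L × 2/5 = 0.2 L
basmati rice: 1 tsp × 2/5 = 0.4 tsp
diced tomatoes: 0.5 cup × 2/5 × 180 g/cup = 36.0 g
heavy cream: 500 g × 2/5 = 200.0 g
diced onion: 1 cup × 2/5 × 160 g/cup = 64.0 g
coconut milk: 180 mL × 2/5 = 72.0 mL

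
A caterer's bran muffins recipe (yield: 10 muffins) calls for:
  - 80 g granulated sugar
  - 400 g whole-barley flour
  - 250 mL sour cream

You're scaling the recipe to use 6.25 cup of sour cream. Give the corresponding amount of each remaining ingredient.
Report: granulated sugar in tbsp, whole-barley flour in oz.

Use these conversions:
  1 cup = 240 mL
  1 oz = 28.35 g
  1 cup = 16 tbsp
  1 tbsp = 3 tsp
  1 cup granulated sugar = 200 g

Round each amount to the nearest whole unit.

The original recipe has 25/24 cup of sour cream, so the scaling factor is 6.25 ÷ 25/24 = 6.
granulated sugar: 80 g × 6 ÷ 200 g/cup × 16 tbsp/cup ≈ 38 tbsp
whole-barley flour: 400 g × 6 ÷ 28.35 g/oz ≈ 85 oz

granulated sugar: 38 tbsp; whole-barley flour: 85 oz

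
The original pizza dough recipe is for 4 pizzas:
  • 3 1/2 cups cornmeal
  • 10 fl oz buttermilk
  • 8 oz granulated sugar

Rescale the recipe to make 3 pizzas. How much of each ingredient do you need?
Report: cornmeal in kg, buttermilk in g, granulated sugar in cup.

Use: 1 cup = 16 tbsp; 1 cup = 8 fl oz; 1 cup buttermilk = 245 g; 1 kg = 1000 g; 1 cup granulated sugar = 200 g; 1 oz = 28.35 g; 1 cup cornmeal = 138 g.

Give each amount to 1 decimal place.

Scaling factor: 3/4 = 0.75.
cornmeal: 3.5 cup × 3/4 × 138 g/cup ÷ 1000 g/kg ≈ 0.4 kg
buttermilk: 10 fl oz × 3/4 ÷ 8 fl oz/cup × 245 g/cup ≈ 229.7 g
granulated sugar: 8 oz × 3/4 × 28.35 g/oz ÷ 200 g/cup ≈ 0.9 cup

cornmeal: 0.4 kg; buttermilk: 229.7 g; granulated sugar: 0.9 cup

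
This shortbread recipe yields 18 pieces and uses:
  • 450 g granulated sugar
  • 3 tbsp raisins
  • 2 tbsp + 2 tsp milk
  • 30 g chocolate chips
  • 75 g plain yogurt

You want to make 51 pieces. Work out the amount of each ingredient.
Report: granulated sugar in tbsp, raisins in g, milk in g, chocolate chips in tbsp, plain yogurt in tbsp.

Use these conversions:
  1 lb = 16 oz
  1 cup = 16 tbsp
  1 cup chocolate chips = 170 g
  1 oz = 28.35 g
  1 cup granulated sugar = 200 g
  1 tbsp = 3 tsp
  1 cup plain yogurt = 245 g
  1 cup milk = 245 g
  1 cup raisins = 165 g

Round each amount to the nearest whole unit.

granulated sugar: 102 tbsp; raisins: 88 g; milk: 116 g; chocolate chips: 8 tbsp; plain yogurt: 14 tbsp

Scaling factor: 51/18 = 17/6.
granulated sugar: 450 g × 17/6 ÷ 200 g/cup × 16 tbsp/cup = 102 tbsp
raisins: 3 tbsp × 17/6 ÷ 16 tbsp/cup × 165 g/cup ≈ 88 g
milk: (2 tbsp + 2 tsp = 8/3 tbsp) × 17/6 ÷ 16 tbsp/cup × 245 g/cup ≈ 116 g
chocolate chips: 30 g × 17/6 ÷ 170 g/cup × 16 tbsp/cup = 8 tbsp
plain yogurt: 75 g × 17/6 ÷ 245 g/cup × 16 tbsp/cup ≈ 14 tbsp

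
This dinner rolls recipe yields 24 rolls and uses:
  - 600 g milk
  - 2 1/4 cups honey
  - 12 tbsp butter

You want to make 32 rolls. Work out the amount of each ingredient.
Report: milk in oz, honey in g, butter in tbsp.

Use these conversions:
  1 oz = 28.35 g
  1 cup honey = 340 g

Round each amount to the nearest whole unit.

milk: 28 oz; honey: 1020 g; butter: 16 tbsp

Scaling factor: 32/24 = 4/3.
milk: 600 g × 4/3 ÷ 28.35 g/oz ≈ 28 oz
honey: 2.25 cup × 4/3 × 340 g/cup = 1020 g
butter: 12 tbsp × 4/3 = 16 tbsp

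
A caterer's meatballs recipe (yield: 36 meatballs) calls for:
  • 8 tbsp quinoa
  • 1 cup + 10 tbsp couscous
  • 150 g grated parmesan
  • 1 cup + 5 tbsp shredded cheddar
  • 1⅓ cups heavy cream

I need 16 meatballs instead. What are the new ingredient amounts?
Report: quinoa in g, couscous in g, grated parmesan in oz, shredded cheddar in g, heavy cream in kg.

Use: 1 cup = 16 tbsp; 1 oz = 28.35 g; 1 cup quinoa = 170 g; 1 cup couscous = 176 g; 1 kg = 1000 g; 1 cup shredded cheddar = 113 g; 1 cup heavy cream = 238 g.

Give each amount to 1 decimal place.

Scaling factor: 16/36 = 4/9.
quinoa: 8 tbsp × 4/9 ÷ 16 tbsp/cup × 170 g/cup ≈ 37.8 g
couscous: (1 cup + 10 tbsp = 1.625 cup) × 4/9 × 176 g/cup ≈ 127.1 g
grated parmesan: 150 g × 4/9 ÷ 28.35 g/oz ≈ 2.4 oz
shredded cheddar: (1 cup + 5 tbsp = 1.3125 cup) × 4/9 × 113 g/cup ≈ 65.9 g
heavy cream: 4/3 cup × 4/9 × 238 g/cup ÷ 1000 g/kg ≈ 0.1 kg

quinoa: 37.8 g; couscous: 127.1 g; grated parmesan: 2.4 oz; shredded cheddar: 65.9 g; heavy cream: 0.1 kg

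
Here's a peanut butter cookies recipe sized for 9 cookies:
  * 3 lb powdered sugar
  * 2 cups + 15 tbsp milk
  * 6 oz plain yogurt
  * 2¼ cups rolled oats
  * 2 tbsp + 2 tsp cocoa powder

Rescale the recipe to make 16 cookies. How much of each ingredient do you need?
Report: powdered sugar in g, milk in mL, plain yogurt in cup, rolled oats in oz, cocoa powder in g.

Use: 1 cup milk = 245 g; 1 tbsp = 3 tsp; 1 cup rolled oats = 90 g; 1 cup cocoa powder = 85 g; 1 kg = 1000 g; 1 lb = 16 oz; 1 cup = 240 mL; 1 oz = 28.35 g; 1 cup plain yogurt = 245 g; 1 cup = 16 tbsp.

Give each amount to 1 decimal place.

Scaling factor: 16/9.
powdered sugar: 3 lb × 16/9 × 16 oz/lb × 28.35 g/oz = 2419.2 g
milk: (2 cup + 15 tbsp = 2.9375 cup) × 16/9 × 240 mL/cup ≈ 1253.3 mL
plain yogurt: 6 oz × 16/9 × 28.35 g/oz ÷ 245 g/cup ≈ 1.2 cup
rolled oats: 2.25 cup × 16/9 × 90 g/cup ÷ 28.35 g/oz ≈ 12.7 oz
cocoa powder: (2 tbsp + 2 tsp = 8/3 tbsp) × 16/9 ÷ 16 tbsp/cup × 85 g/cup ≈ 25.2 g

powdered sugar: 2419.2 g; milk: 1253.3 mL; plain yogurt: 1.2 cup; rolled oats: 12.7 oz; cocoa powder: 25.2 g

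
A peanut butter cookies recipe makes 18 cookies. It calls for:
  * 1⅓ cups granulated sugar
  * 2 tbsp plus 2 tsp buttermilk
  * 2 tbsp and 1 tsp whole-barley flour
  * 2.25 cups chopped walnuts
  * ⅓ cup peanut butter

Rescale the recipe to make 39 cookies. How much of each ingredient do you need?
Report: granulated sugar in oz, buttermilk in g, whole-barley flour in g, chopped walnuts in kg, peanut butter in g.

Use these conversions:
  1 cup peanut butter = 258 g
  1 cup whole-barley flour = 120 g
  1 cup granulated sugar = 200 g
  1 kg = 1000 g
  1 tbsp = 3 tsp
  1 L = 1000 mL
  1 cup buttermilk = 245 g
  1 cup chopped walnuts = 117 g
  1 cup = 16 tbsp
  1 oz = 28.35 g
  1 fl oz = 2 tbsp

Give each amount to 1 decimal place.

granulated sugar: 20.4 oz; buttermilk: 88.5 g; whole-barley flour: 37.9 g; chopped walnuts: 0.6 kg; peanut butter: 186.3 g

Scaling factor: 39/18 = 13/6.
granulated sugar: 4/3 cup × 13/6 × 200 g/cup ÷ 28.35 g/oz ≈ 20.4 oz
buttermilk: (2 tbsp + 2 tsp = 8/3 tbsp) × 13/6 ÷ 16 tbsp/cup × 245 g/cup ≈ 88.5 g
whole-barley flour: (2 tbsp + 1 tsp = 7/3 tbsp) × 13/6 ÷ 16 tbsp/cup × 120 g/cup ≈ 37.9 g
chopped walnuts: 2.25 cup × 13/6 × 117 g/cup ÷ 1000 g/kg ≈ 0.6 kg
peanut butter: 1/3 cup × 13/6 × 258 g/cup ≈ 186.3 g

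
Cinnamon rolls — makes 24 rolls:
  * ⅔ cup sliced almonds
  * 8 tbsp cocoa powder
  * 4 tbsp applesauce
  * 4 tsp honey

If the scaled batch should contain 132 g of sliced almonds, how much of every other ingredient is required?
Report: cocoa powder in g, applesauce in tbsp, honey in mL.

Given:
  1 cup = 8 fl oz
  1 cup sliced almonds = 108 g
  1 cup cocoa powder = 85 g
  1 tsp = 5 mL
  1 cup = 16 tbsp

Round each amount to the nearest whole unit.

The original recipe has 72 g of sliced almonds, so the scaling factor is 132 ÷ 72 = 11/6.
cocoa powder: 8 tbsp × 11/6 ÷ 16 tbsp/cup × 85 g/cup ≈ 78 g
applesauce: 4 tbsp × 11/6 ≈ 7 tbsp
honey: 4 tsp × 11/6 × 5 mL/tsp ≈ 37 mL

cocoa powder: 78 g; applesauce: 7 tbsp; honey: 37 mL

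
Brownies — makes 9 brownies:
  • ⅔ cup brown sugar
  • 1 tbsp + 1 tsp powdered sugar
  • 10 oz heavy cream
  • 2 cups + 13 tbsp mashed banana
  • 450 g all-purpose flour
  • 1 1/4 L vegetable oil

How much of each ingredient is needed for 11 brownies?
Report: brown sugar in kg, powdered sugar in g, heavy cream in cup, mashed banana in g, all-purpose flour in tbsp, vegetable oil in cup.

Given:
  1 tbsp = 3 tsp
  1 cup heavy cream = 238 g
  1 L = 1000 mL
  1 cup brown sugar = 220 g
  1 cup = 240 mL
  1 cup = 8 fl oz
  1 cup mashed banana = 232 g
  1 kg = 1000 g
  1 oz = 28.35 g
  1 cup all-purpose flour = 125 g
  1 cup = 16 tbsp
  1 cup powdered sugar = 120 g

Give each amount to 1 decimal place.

brown sugar: 0.2 kg; powdered sugar: 12.2 g; heavy cream: 1.5 cup; mashed banana: 797.5 g; all-purpose flour: 70.4 tbsp; vegetable oil: 6.4 cup

Scaling factor: 11/9.
brown sugar: 2/3 cup × 11/9 × 220 g/cup ÷ 1000 g/kg ≈ 0.2 kg
powdered sugar: (1 tbsp + 1 tsp = 4/3 tbsp) × 11/9 ÷ 16 tbsp/cup × 120 g/cup ≈ 12.2 g
heavy cream: 10 oz × 11/9 × 28.35 g/oz ÷ 238 g/cup ≈ 1.5 cup
mashed banana: (2 cup + 13 tbsp = 2.8125 cup) × 11/9 × 232 g/cup = 797.5 g
all-purpose flour: 450 g × 11/9 ÷ 125 g/cup × 16 tbsp/cup = 70.4 tbsp
vegetable oil: 1.25 L × 11/9 × 1000 mL/L ÷ 240 mL/cup ≈ 6.4 cup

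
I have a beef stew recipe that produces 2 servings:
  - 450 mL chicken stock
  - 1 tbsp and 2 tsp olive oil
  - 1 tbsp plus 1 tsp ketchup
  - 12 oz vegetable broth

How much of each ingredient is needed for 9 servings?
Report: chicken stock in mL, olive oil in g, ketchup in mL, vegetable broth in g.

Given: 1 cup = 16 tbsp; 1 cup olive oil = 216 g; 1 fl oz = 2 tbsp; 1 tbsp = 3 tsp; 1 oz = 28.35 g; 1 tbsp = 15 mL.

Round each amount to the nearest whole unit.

chicken stock: 2025 mL; olive oil: 101 g; ketchup: 90 mL; vegetable broth: 1531 g

Scaling factor: 9/2 = 4.5.
chicken stock: 450 mL × 9/2 = 2025 mL
olive oil: (1 tbsp + 2 tsp = 5/3 tbsp) × 9/2 ÷ 16 tbsp/cup × 216 g/cup ≈ 101 g
ketchup: (1 tbsp + 1 tsp = 4/3 tbsp) × 9/2 × 15 mL/tbsp = 90 mL
vegetable broth: 12 oz × 9/2 × 28.35 g/oz ≈ 1531 g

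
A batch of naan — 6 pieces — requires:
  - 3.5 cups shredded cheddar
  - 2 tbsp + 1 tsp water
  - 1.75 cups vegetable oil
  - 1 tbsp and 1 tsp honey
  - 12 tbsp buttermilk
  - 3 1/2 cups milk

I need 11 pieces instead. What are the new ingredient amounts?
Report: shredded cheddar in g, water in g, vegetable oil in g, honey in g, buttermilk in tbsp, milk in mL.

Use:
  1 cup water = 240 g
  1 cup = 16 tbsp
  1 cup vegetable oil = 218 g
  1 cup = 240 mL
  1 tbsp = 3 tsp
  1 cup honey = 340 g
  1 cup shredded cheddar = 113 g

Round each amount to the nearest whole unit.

Scaling factor: 11/6.
shredded cheddar: 3.5 cup × 11/6 × 113 g/cup ≈ 725 g
water: (2 tbsp + 1 tsp = 7/3 tbsp) × 11/6 ÷ 16 tbsp/cup × 240 g/cup ≈ 64 g
vegetable oil: 1.75 cup × 11/6 × 218 g/cup ≈ 699 g
honey: (1 tbsp + 1 tsp = 4/3 tbsp) × 11/6 ÷ 16 tbsp/cup × 340 g/cup ≈ 52 g
buttermilk: 12 tbsp × 11/6 = 22 tbsp
milk: 3.5 cup × 11/6 × 240 mL/cup = 1540 mL

shredded cheddar: 725 g; water: 64 g; vegetable oil: 699 g; honey: 52 g; buttermilk: 22 tbsp; milk: 1540 mL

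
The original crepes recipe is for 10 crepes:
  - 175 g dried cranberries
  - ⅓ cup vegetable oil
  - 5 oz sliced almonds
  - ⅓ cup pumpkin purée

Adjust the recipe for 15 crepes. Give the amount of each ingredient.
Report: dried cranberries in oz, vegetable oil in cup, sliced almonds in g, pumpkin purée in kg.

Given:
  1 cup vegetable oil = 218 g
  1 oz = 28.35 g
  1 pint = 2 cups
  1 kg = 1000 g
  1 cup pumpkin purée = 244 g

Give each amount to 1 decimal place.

Scaling factor: 15/10 = 3/2 = 1.5.
dried cranberries: 175 g × 3/2 ÷ 28.35 g/oz ≈ 9.3 oz
vegetable oil: 1/3 cup × 3/2 = 0.5 cup
sliced almonds: 5 oz × 3/2 × 28.35 g/oz ≈ 212.6 g
pumpkin purée: 1/3 cup × 3/2 × 244 g/cup ÷ 1000 g/kg ≈ 0.1 kg

dried cranberries: 9.3 oz; vegetable oil: 0.5 cup; sliced almonds: 212.6 g; pumpkin purée: 0.1 kg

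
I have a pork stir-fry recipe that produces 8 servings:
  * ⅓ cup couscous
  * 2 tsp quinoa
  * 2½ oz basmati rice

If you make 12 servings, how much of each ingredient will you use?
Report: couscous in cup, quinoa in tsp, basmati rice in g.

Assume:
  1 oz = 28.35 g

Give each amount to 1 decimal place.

couscous: 0.5 cup; quinoa: 3.0 tsp; basmati rice: 106.3 g

Scaling factor: 12/8 = 3/2 = 1.5.
couscous: 1/3 cup × 3/2 = 0.5 cup
quinoa: 2 tsp × 3/2 = 3.0 tsp
basmati rice: 2.5 oz × 3/2 × 28.35 g/oz ≈ 106.3 g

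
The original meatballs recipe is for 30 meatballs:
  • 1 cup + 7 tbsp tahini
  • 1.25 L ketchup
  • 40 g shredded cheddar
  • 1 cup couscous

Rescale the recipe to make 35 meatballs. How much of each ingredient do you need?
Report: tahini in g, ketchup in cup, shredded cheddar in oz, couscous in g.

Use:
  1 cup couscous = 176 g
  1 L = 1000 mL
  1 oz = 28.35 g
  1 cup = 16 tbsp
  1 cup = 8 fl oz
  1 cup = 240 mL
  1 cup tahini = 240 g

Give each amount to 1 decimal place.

Scaling factor: 35/30 = 7/6.
tahini: (1 cup + 7 tbsp = 1.4375 cup) × 7/6 × 240 g/cup = 402.5 g
ketchup: 1.25 L × 7/6 × 1000 mL/L ÷ 240 mL/cup ≈ 6.1 cup
shredded cheddar: 40 g × 7/6 ÷ 28.35 g/oz ≈ 1.6 oz
couscous: 1 cup × 7/6 × 176 g/cup ≈ 205.3 g

tahini: 402.5 g; ketchup: 6.1 cup; shredded cheddar: 1.6 oz; couscous: 205.3 g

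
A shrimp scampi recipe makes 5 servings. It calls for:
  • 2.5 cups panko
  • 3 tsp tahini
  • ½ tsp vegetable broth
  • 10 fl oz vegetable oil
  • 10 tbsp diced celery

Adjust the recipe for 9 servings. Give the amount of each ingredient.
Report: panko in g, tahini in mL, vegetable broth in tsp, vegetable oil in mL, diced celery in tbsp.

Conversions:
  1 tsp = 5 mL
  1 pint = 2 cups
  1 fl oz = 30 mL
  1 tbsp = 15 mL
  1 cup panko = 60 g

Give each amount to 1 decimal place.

panko: 270.0 g; tahini: 27.0 mL; vegetable broth: 0.9 tsp; vegetable oil: 540.0 mL; diced celery: 18.0 tbsp

Scaling factor: 9/5 = 1.8.
panko: 2.5 cup × 9/5 × 60 g/cup = 270.0 g
tahini: 3 tsp × 9/5 × 5 mL/tsp = 27.0 mL
vegetable broth: 0.5 tsp × 9/5 = 0.9 tsp
vegetable oil: 10 fl oz × 9/5 × 30 mL/fl oz = 540.0 mL
diced celery: 10 tbsp × 9/5 = 18.0 tbsp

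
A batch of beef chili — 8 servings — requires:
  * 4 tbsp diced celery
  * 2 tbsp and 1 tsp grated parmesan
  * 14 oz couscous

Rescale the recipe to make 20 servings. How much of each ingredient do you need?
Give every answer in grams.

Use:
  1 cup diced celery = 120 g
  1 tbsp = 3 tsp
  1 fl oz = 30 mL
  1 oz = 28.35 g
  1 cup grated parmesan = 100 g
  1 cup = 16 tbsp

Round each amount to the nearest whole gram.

Scaling factor: 20/8 = 5/2 = 2.5.
diced celery: 4 tbsp × 5/2 ÷ 16 tbsp/cup × 120 g/cup = 75 g
grated parmesan: (2 tbsp + 1 tsp = 7/3 tbsp) × 5/2 ÷ 16 tbsp/cup × 100 g/cup ≈ 36 g
couscous: 14 oz × 5/2 × 28.35 g/oz ≈ 992 g

diced celery: 75 g; grated parmesan: 36 g; couscous: 992 g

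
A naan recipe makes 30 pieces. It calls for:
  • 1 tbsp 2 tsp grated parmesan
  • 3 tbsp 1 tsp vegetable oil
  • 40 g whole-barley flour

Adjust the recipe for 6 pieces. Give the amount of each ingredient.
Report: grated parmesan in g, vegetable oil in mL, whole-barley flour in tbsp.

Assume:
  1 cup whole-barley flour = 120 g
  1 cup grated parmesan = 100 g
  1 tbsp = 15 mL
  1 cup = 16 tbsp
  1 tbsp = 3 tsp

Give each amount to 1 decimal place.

grated parmesan: 2.1 g; vegetable oil: 10.0 mL; whole-barley flour: 1.1 tbsp

Scaling factor: 6/30 = 1/5 = 0.2.
grated parmesan: (1 tbsp + 2 tsp = 5/3 tbsp) × 1/5 ÷ 16 tbsp/cup × 100 g/cup ≈ 2.1 g
vegetable oil: (3 tbsp + 1 tsp = 10/3 tbsp) × 1/5 × 15 mL/tbsp = 10.0 mL
whole-barley flour: 40 g × 1/5 ÷ 120 g/cup × 16 tbsp/cup ≈ 1.1 tbsp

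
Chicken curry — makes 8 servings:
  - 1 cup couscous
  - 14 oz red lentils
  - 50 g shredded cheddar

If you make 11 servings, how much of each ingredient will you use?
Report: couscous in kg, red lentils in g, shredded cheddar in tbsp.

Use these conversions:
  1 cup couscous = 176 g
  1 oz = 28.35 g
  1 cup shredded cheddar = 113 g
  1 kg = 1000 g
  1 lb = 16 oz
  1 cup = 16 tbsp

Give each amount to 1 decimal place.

couscous: 0.2 kg; red lentils: 545.7 g; shredded cheddar: 9.7 tbsp

Scaling factor: 11/8 = 1.375.
couscous: 1 cup × 11/8 × 176 g/cup ÷ 1000 g/kg ≈ 0.2 kg
red lentils: 14 oz × 11/8 × 28.35 g/oz ≈ 545.7 g
shredded cheddar: 50 g × 11/8 ÷ 113 g/cup × 16 tbsp/cup ≈ 9.7 tbsp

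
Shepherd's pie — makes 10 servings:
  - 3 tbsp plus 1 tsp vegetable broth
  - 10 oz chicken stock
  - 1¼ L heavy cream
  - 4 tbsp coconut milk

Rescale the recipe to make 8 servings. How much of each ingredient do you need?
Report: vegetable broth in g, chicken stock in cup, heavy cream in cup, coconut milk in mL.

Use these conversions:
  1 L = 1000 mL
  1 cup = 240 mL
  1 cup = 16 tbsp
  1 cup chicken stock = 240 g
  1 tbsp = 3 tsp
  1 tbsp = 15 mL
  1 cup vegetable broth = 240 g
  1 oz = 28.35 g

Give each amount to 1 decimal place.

Scaling factor: 8/10 = 4/5 = 0.8.
vegetable broth: (3 tbsp + 1 tsp = 10/3 tbsp) × 4/5 ÷ 16 tbsp/cup × 240 g/cup = 40.0 g
chicken stock: 10 oz × 4/5 × 28.35 g/oz ÷ 240 g/cup ≈ 0.9 cup
heavy cream: 1.25 L × 4/5 × 1000 mL/L ÷ 240 mL/cup ≈ 4.2 cup
coconut milk: 4 tbsp × 4/5 × 15 mL/tbsp = 48.0 mL

vegetable broth: 40.0 g; chicken stock: 0.9 cup; heavy cream: 4.2 cup; coconut milk: 48.0 mL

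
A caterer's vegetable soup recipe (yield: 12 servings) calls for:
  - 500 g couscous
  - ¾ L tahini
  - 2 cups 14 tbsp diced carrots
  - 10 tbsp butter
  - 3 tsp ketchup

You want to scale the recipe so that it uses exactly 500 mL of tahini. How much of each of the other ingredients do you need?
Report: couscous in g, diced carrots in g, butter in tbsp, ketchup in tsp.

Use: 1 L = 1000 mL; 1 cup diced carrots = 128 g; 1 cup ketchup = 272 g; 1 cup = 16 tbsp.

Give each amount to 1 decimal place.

The original recipe has 750 mL of tahini, so the scaling factor is 500 ÷ 750 = 2/3.
couscous: 500 g × 2/3 ≈ 333.3 g
diced carrots: (2 cup + 14 tbsp = 2.875 cup) × 2/3 × 128 g/cup ≈ 245.3 g
butter: 10 tbsp × 2/3 ≈ 6.7 tbsp
ketchup: 3 tsp × 2/3 = 2.0 tsp

couscous: 333.3 g; diced carrots: 245.3 g; butter: 6.7 tbsp; ketchup: 2.0 tsp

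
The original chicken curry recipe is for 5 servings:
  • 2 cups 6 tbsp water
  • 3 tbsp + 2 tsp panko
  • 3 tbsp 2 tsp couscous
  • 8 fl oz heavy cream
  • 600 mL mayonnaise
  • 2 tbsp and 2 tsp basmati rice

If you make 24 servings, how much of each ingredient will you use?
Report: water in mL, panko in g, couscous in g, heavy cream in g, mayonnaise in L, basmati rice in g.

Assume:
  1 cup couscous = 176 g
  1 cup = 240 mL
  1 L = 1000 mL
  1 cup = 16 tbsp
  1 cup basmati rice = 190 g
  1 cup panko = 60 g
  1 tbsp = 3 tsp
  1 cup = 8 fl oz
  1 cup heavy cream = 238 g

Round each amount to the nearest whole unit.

water: 2736 mL; panko: 66 g; couscous: 194 g; heavy cream: 1142 g; mayonnaise: 3 L; basmati rice: 152 g

Scaling factor: 24/5 = 4.8.
water: (2 cup + 6 tbsp = 2.375 cup) × 24/5 × 240 mL/cup = 2736 mL
panko: (3 tbsp + 2 tsp = 11/3 tbsp) × 24/5 ÷ 16 tbsp/cup × 60 g/cup = 66 g
couscous: (3 tbsp + 2 tsp = 11/3 tbsp) × 24/5 ÷ 16 tbsp/cup × 176 g/cup ≈ 194 g
heavy cream: 8 fl oz × 24/5 ÷ 8 fl oz/cup × 238 g/cup ≈ 1142 g
mayonnaise: 600 mL × 24/5 ÷ 1000 mL/L ≈ 3 L
basmati rice: (2 tbsp + 2 tsp = 8/3 tbsp) × 24/5 ÷ 16 tbsp/cup × 190 g/cup = 152 g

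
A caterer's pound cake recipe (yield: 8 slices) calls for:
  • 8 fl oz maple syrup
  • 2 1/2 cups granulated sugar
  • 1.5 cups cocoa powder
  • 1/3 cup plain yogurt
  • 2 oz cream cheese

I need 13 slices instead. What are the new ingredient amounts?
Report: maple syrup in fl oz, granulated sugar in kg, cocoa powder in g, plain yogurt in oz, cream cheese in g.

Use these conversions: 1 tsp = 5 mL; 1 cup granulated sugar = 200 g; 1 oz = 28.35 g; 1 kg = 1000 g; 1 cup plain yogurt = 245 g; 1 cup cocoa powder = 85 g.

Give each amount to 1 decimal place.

Scaling factor: 13/8 = 1.625.
maple syrup: 8 fl oz × 13/8 = 13.0 fl oz
granulated sugar: 2.5 cup × 13/8 × 200 g/cup ÷ 1000 g/kg ≈ 0.8 kg
cocoa powder: 1.5 cup × 13/8 × 85 g/cup ≈ 207.2 g
plain yogurt: 1/3 cup × 13/8 × 245 g/cup ÷ 28.35 g/oz ≈ 4.7 oz
cream cheese: 2 oz × 13/8 × 28.35 g/oz ≈ 92.1 g

maple syrup: 13.0 fl oz; granulated sugar: 0.8 kg; cocoa powder: 207.2 g; plain yogurt: 4.7 oz; cream cheese: 92.1 g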